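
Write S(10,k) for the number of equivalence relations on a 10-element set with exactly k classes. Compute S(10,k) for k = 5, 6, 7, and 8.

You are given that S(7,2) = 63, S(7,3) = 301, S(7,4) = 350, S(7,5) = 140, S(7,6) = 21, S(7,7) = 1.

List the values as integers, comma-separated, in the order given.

r8: T_8,3=3×301+63=966; T_8,4=4×350+301=1701; T_8,5=5×140+350=1050; T_8,6=6×21+140=266; T_8,7=7×1+21=28; T_8,8=8×0+1=1
r9: T_9,4=4×1701+966=7770; T_9,5=5×1050+1701=6951; T_9,6=6×266+1050=2646; T_9,7=7×28+266=462; T_9,8=8×1+28=36
r10: T_10,5=5×6951+7770=42525; T_10,6=6×2646+6951=22827; T_10,7=7×462+2646=5880; T_10,8=8×36+462=750
Read S(10,5) = 42525, S(10,6) = 22827, S(10,7) = 5880, S(10,8) = 750.

42525, 22827, 5880, 750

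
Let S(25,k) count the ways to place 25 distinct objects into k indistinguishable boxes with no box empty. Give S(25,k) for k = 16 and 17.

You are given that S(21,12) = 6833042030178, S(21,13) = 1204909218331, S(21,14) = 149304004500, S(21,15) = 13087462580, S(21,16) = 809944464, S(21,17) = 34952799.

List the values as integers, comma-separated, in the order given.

526655161695960, 48063331393110

@22  (22,13):1204909218331·13+6833042030178→22496861868481, (22,14):149304004500·14+1204909218331→3295165281331, (22,15):13087462580·15+149304004500→345615943200, (22,16):809944464·16+13087462580→26046574004, (22,17):34952799·17+809944464→1404142047
@23  (23,14):3295165281331·14+22496861868481→68629175807115, (23,15):345615943200·15+3295165281331→8479404429331, (23,16):26046574004·16+345615943200→762361127264, (23,17):1404142047·17+26046574004→49916988803
@24  (24,15):8479404429331·15+68629175807115→195820242247080, (24,16):762361127264·16+8479404429331→20677182465555, (24,17):49916988803·17+762361127264→1610949936915
@25  (25,16):20677182465555·16+195820242247080→526655161695960, (25,17):1610949936915·17+20677182465555→48063331393110
Read S(25,16) = 526655161695960, S(25,17) = 48063331393110.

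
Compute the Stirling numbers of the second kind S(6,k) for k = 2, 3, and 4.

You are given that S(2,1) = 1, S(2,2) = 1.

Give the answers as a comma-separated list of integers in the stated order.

31, 90, 65

[3] T[3,1]:1*1+0=1 · T[3,2]:2*1+1=3 · T[3,3]:3*0+1=1
[4] T[4,1]:1*1+0=1 · T[4,2]:2*3+1=7 · T[4,3]:3*1+3=6 · T[4,4]:4*0+1=1
[5] T[5,1]:1*1+0=1 · T[5,2]:2*7+1=15 · T[5,3]:3*6+7=25 · T[5,4]:4*1+6=10
[6] T[6,2]:2*15+1=31 · T[6,3]:3*25+15=90 · T[6,4]:4*10+25=65
Read S(6,2) = 31, S(6,3) = 90, S(6,4) = 65.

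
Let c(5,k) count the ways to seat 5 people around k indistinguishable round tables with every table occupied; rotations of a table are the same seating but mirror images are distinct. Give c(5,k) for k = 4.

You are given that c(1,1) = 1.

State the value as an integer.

10

row 2: T[2][1]=1·1+0=1  T[2][2]=1·0+1=1
row 3: T[3][2]=2·1+1=3  T[3][3]=2·0+1=1
row 4: T[4][3]=3·1+3=6  T[4][4]=3·0+1=1
row 5: T[5][4]=4·1+6=10
Read c(5,4) = 10.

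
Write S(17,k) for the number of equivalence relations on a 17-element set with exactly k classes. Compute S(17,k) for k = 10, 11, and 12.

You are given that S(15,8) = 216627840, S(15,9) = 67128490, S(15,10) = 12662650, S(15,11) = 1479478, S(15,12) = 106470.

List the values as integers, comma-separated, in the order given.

2758334150, 512060978, 62022324

r16: T_16,9=9×67128490+216627840=820784250; T_16,10=10×12662650+67128490=193754990; T_16,11=11×1479478+12662650=28936908; T_16,12=12×106470+1479478=2757118
r17: T_17,10=10×193754990+820784250=2758334150; T_17,11=11×28936908+193754990=512060978; T_17,12=12×2757118+28936908=62022324
Read S(17,10) = 2758334150, S(17,11) = 512060978, S(17,12) = 62022324.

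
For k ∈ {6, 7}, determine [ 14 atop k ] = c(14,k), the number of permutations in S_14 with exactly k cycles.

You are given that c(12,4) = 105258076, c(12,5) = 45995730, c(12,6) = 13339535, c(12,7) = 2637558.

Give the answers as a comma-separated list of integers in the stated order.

3336118786, 790943153

i=13: T(13,5)=105258076+12·45995730=657206836 | T(13,6)=45995730+12·13339535=206070150 | T(13,7)=13339535+12·2637558=44990231
i=14: T(14,6)=657206836+13·206070150=3336118786 | T(14,7)=206070150+13·44990231=790943153
Read c(14,6) = 3336118786, c(14,7) = 790943153.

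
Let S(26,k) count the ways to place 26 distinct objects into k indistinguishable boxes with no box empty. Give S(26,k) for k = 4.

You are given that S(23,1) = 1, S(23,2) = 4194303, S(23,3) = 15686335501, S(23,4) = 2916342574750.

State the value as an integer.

187226356946265

r24: T_24,2=2×4194303+1=8388607; T_24,3=3×15686335501+4194303=47063200806; T_24,4=4×2916342574750+15686335501=11681056634501
r25: T_25,3=3×47063200806+8388607=141197991025; T_25,4=4×11681056634501+47063200806=46771289738810
r26: T_26,4=4×46771289738810+141197991025=187226356946265
Read S(26,4) = 187226356946265.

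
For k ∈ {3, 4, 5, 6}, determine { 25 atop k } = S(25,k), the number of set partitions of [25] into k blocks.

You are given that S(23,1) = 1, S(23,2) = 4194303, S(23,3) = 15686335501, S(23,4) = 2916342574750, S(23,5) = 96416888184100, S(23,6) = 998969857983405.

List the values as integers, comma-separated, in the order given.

@24  (24,2):4194303·2+1→8388607, (24,3):15686335501·3+4194303→47063200806, (24,4):2916342574750·4+15686335501→11681056634501, (24,5):96416888184100·5+2916342574750→485000783495250, (24,6):998969857983405·6+96416888184100→6090236036084530
@25  (25,3):47063200806·3+8388607→141197991025, (25,4):11681056634501·4+47063200806→46771289738810, (25,5):485000783495250·5+11681056634501→2436684974110751, (25,6):6090236036084530·6+485000783495250→37026417000002430
Read S(25,3) = 141197991025, S(25,4) = 46771289738810, S(25,5) = 2436684974110751, S(25,6) = 37026417000002430.

141197991025, 46771289738810, 2436684974110751, 37026417000002430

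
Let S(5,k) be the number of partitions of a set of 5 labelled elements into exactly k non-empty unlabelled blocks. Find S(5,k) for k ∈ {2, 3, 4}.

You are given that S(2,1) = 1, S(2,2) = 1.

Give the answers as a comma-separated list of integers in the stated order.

i=3: T(3,1)=0+1·1=1 | T(3,2)=1+2·1=3 | T(3,3)=1+3·0=1
i=4: T(4,1)=0+1·1=1 | T(4,2)=1+2·3=7 | T(4,3)=3+3·1=6 | T(4,4)=1+4·0=1
i=5: T(5,2)=1+2·7=15 | T(5,3)=7+3·6=25 | T(5,4)=6+4·1=10
Read S(5,2) = 15, S(5,3) = 25, S(5,4) = 10.

15, 25, 10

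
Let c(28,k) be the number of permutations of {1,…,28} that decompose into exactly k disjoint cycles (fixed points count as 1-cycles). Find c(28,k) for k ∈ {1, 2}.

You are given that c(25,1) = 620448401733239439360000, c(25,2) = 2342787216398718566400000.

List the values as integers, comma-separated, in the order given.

r26: T_26,1=25×620448401733239439360000+0=15511210043330985984000000; T_26,2=25×2342787216398718566400000+620448401733239439360000=59190128811701203599360000
r27: T_27,1=26×15511210043330985984000000+0=403291461126605635584000000; T_27,2=26×59190128811701203599360000+15511210043330985984000000=1554454559147562279567360000
r28: T_28,1=27×403291461126605635584000000+0=10888869450418352160768000000; T_28,2=27×1554454559147562279567360000+403291461126605635584000000=42373564558110787183902720000
Read c(28,1) = 10888869450418352160768000000, c(28,2) = 42373564558110787183902720000.

10888869450418352160768000000, 42373564558110787183902720000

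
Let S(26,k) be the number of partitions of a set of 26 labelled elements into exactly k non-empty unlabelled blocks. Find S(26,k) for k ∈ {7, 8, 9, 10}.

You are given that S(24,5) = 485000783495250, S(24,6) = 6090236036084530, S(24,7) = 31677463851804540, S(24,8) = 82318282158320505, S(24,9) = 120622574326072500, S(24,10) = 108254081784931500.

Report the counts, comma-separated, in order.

r25: T_25,6=6×6090236036084530+485000783495250=37026417000002430; T_25,7=7×31677463851804540+6090236036084530=227832482998716310; T_25,8=8×82318282158320505+31677463851804540=690223721118368580; T_25,9=9×120622574326072500+82318282158320505=1167921451092973005; T_25,10=10×108254081784931500+120622574326072500=1203163392175387500
r26: T_26,7=7×227832482998716310+37026417000002430=1631853797991016600; T_26,8=8×690223721118368580+227832482998716310=5749622251945664950; T_26,9=9×1167921451092973005+690223721118368580=11201516780955125625; T_26,10=10×1203163392175387500+1167921451092973005=13199555372846848005
Read S(26,7) = 1631853797991016600, S(26,8) = 5749622251945664950, S(26,9) = 11201516780955125625, S(26,10) = 13199555372846848005.

1631853797991016600, 5749622251945664950, 11201516780955125625, 13199555372846848005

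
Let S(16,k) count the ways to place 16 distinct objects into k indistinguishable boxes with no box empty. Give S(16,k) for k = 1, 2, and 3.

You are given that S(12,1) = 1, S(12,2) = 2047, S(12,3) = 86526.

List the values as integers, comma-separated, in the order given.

i=13: T(13,1)=0+1·1=1 | T(13,2)=1+2·2047=4095 | T(13,3)=2047+3·86526=261625
i=14: T(14,1)=0+1·1=1 | T(14,2)=1+2·4095=8191 | T(14,3)=4095+3·261625=788970
i=15: T(15,1)=0+1·1=1 | T(15,2)=1+2·8191=16383 | T(15,3)=8191+3·788970=2375101
i=16: T(16,1)=0+1·1=1 | T(16,2)=1+2·16383=32767 | T(16,3)=16383+3·2375101=7141686
Read S(16,1) = 1, S(16,2) = 32767, S(16,3) = 7141686.

1, 32767, 7141686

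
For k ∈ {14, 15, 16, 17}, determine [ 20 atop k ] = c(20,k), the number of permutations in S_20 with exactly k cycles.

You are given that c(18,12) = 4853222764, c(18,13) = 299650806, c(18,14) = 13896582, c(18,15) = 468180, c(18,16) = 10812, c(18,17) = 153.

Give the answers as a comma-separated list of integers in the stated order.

row 19: T[19][13]=18·299650806+4853222764=10246937272  T[19][14]=18·13896582+299650806=549789282  T[19][15]=18·468180+13896582=22323822  T[19][16]=18·10812+468180=662796  T[19][17]=18·153+10812=13566
row 20: T[20][14]=19·549789282+10246937272=20692933630  T[20][15]=19·22323822+549789282=973941900  T[20][16]=19·662796+22323822=34916946  T[20][17]=19·13566+662796=920550
Read c(20,14) = 20692933630, c(20,15) = 973941900, c(20,16) = 34916946, c(20,17) = 920550.

20692933630, 973941900, 34916946, 920550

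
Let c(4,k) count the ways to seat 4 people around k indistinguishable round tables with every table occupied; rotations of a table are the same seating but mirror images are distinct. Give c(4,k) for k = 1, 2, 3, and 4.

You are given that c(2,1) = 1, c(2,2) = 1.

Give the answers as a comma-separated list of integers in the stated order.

row 3: T[3][1]=2·1+0=2  T[3][2]=2·1+1=3  T[3][3]=2·0+1=1
row 4: T[4][1]=3·2+0=6  T[4][2]=3·3+2=11  T[4][3]=3·1+3=6  T[4][4]=3·0+1=1
Read c(4,1) = 6, c(4,2) = 11, c(4,3) = 6, c(4,4) = 1.

6, 11, 6, 1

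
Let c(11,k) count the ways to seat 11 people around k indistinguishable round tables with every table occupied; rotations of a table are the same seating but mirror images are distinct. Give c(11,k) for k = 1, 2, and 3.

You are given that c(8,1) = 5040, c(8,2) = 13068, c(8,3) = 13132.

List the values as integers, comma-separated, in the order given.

[9] T[9,1]:8*5040+0=40320 · T[9,2]:8*13068+5040=109584 · T[9,3]:8*13132+13068=118124
[10] T[10,1]:9*40320+0=362880 · T[10,2]:9*109584+40320=1026576 · T[10,3]:9*118124+109584=1172700
[11] T[11,1]:10*362880+0=3628800 · T[11,2]:10*1026576+362880=10628640 · T[11,3]:10*1172700+1026576=12753576
Read c(11,1) = 3628800, c(11,2) = 10628640, c(11,3) = 12753576.

3628800, 10628640, 12753576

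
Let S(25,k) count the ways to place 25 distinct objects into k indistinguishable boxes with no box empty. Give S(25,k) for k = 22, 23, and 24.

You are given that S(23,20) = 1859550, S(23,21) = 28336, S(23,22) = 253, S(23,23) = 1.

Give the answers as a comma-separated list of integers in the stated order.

r24: T_24,21=21×28336+1859550=2454606; T_24,22=22×253+28336=33902; T_24,23=23×1+253=276; T_24,24=24×0+1=1
r25: T_25,22=22×33902+2454606=3200450; T_25,23=23×276+33902=40250; T_25,24=24×1+276=300
Read S(25,22) = 3200450, S(25,23) = 40250, S(25,24) = 300.

3200450, 40250, 300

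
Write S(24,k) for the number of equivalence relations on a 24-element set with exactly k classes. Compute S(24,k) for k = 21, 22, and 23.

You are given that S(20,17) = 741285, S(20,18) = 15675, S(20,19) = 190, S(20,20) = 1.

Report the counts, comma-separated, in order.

r21: T_21,18=18×15675+741285=1023435; T_21,19=19×190+15675=19285; T_21,20=20×1+190=210; T_21,21=21×0+1=1
r22: T_22,19=19×19285+1023435=1389850; T_22,20=20×210+19285=23485; T_22,21=21×1+210=231; T_22,22=22×0+1=1
r23: T_23,20=20×23485+1389850=1859550; T_23,21=21×231+23485=28336; T_23,22=22×1+231=253; T_23,23=23×0+1=1
r24: T_24,21=21×28336+1859550=2454606; T_24,22=22×253+28336=33902; T_24,23=23×1+253=276
Read S(24,21) = 2454606, S(24,22) = 33902, S(24,23) = 276.

2454606, 33902, 276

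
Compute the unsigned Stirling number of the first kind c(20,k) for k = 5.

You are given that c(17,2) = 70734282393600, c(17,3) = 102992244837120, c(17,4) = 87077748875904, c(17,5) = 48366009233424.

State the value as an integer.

371384787345228000

@18  (18,3):102992244837120·17+70734282393600→1821602444624640, (18,4):87077748875904·17+102992244837120→1583313975727488, (18,5):48366009233424·17+87077748875904→909299905844112
@19  (19,4):1583313975727488·18+1821602444624640→30321254007719424, (19,5):909299905844112·18+1583313975727488→17950712280921504
@20  (20,5):17950712280921504·19+30321254007719424→371384787345228000
Read c(20,5) = 371384787345228000.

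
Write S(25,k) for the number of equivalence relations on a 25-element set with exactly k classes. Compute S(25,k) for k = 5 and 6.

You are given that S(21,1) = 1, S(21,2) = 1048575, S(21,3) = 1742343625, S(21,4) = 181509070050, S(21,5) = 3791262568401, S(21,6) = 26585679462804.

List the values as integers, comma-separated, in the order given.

i=22: T(22,2)=1+2·1048575=2097151 | T(22,3)=1048575+3·1742343625=5228079450 | T(22,4)=1742343625+4·181509070050=727778623825 | T(22,5)=181509070050+5·3791262568401=19137821912055 | T(22,6)=3791262568401+6·26585679462804=163305339345225
i=23: T(23,3)=2097151+3·5228079450=15686335501 | T(23,4)=5228079450+4·727778623825=2916342574750 | T(23,5)=727778623825+5·19137821912055=96416888184100 | T(23,6)=19137821912055+6·163305339345225=998969857983405
i=24: T(24,4)=15686335501+4·2916342574750=11681056634501 | T(24,5)=2916342574750+5·96416888184100=485000783495250 | T(24,6)=96416888184100+6·998969857983405=6090236036084530
i=25: T(25,5)=11681056634501+5·485000783495250=2436684974110751 | T(25,6)=485000783495250+6·6090236036084530=37026417000002430
Read S(25,5) = 2436684974110751, S(25,6) = 37026417000002430.

2436684974110751, 37026417000002430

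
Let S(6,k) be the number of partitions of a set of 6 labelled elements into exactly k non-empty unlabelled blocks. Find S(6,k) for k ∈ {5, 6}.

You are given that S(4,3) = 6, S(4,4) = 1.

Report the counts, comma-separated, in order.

i=5: T(5,4)=6+4·1=10 | T(5,5)=1+5·0=1
i=6: T(6,5)=10+5·1=15 | T(6,6)=1+6·0=1
Read S(6,5) = 15, S(6,6) = 1.

15, 1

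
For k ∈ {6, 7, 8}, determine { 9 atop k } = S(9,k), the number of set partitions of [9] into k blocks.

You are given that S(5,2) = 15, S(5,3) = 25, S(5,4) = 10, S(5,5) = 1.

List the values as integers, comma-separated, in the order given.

@6  (6,3):25·3+15→90, (6,4):10·4+25→65, (6,5):1·5+10→15, (6,6):0·6+1→1
@7  (7,4):65·4+90→350, (7,5):15·5+65→140, (7,6):1·6+15→21, (7,7):0·7+1→1
@8  (8,5):140·5+350→1050, (8,6):21·6+140→266, (8,7):1·7+21→28, (8,8):0·8+1→1
@9  (9,6):266·6+1050→2646, (9,7):28·7+266→462, (9,8):1·8+28→36
Read S(9,6) = 2646, S(9,7) = 462, S(9,8) = 36.

2646, 462, 36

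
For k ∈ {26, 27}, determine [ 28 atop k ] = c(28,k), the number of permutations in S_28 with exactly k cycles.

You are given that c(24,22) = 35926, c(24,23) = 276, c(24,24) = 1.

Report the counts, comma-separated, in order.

row 25: T[25][23]=24·276+35926=42550  T[25][24]=24·1+276=300  T[25][25]=24·0+1=1
row 26: T[26][24]=25·300+42550=50050  T[26][25]=25·1+300=325  T[26][26]=25·0+1=1
row 27: T[27][25]=26·325+50050=58500  T[27][26]=26·1+325=351  T[27][27]=26·0+1=1
row 28: T[28][26]=27·351+58500=67977  T[28][27]=27·1+351=378
Read c(28,26) = 67977, c(28,27) = 378.

67977, 378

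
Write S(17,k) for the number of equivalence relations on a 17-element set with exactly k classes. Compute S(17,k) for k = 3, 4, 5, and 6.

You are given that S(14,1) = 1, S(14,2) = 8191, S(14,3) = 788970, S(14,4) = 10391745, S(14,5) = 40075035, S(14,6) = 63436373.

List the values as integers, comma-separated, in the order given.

21457825, 694337290, 5652751651, 17505749898

r15: T_15,1=1×1+0=1; T_15,2=2×8191+1=16383; T_15,3=3×788970+8191=2375101; T_15,4=4×10391745+788970=42355950; T_15,5=5×40075035+10391745=210766920; T_15,6=6×63436373+40075035=420693273
r16: T_16,2=2×16383+1=32767; T_16,3=3×2375101+16383=7141686; T_16,4=4×42355950+2375101=171798901; T_16,5=5×210766920+42355950=1096190550; T_16,6=6×420693273+210766920=2734926558
r17: T_17,3=3×7141686+32767=21457825; T_17,4=4×171798901+7141686=694337290; T_17,5=5×1096190550+171798901=5652751651; T_17,6=6×2734926558+1096190550=17505749898
Read S(17,3) = 21457825, S(17,4) = 694337290, S(17,5) = 5652751651, S(17,6) = 17505749898.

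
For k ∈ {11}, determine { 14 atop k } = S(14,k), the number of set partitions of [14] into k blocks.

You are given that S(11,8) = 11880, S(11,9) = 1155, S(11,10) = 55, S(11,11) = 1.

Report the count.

66066

r12: T_12,9=9×1155+11880=22275; T_12,10=10×55+1155=1705; T_12,11=11×1+55=66
r13: T_13,10=10×1705+22275=39325; T_13,11=11×66+1705=2431
r14: T_14,11=11×2431+39325=66066
Read S(14,11) = 66066.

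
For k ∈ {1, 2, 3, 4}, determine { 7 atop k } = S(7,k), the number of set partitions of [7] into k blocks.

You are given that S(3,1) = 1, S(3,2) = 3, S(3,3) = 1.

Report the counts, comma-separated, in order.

1, 63, 301, 350

@4  (4,1):1·1+0→1, (4,2):3·2+1→7, (4,3):1·3+3→6, (4,4):0·4+1→1
@5  (5,1):1·1+0→1, (5,2):7·2+1→15, (5,3):6·3+7→25, (5,4):1·4+6→10
@6  (6,1):1·1+0→1, (6,2):15·2+1→31, (6,3):25·3+15→90, (6,4):10·4+25→65
@7  (7,1):1·1+0→1, (7,2):31·2+1→63, (7,3):90·3+31→301, (7,4):65·4+90→350
Read S(7,1) = 1, S(7,2) = 63, S(7,3) = 301, S(7,4) = 350.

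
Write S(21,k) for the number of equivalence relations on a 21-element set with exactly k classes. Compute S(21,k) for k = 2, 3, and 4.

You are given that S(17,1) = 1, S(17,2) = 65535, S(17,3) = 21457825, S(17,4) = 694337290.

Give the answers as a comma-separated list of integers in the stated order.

[18] T[18,1]:1*1+0=1 · T[18,2]:2*65535+1=131071 · T[18,3]:3*21457825+65535=64439010 · T[18,4]:4*694337290+21457825=2798806985
[19] T[19,1]:1*1+0=1 · T[19,2]:2*131071+1=262143 · T[19,3]:3*64439010+131071=193448101 · T[19,4]:4*2798806985+64439010=11259666950
[20] T[20,1]:1*1+0=1 · T[20,2]:2*262143+1=524287 · T[20,3]:3*193448101+262143=580606446 · T[20,4]:4*11259666950+193448101=45232115901
[21] T[21,2]:2*524287+1=1048575 · T[21,3]:3*580606446+524287=1742343625 · T[21,4]:4*45232115901+580606446=181509070050
Read S(21,2) = 1048575, S(21,3) = 1742343625, S(21,4) = 181509070050.

1048575, 1742343625, 181509070050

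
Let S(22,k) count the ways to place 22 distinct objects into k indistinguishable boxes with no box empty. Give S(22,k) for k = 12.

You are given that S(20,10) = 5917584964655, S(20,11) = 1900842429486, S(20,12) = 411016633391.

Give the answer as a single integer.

108823356051137

i=21: T(21,11)=5917584964655+11·1900842429486=26826851689001 | T(21,12)=1900842429486+12·411016633391=6833042030178
i=22: T(22,12)=26826851689001+12·6833042030178=108823356051137
Read S(22,12) = 108823356051137.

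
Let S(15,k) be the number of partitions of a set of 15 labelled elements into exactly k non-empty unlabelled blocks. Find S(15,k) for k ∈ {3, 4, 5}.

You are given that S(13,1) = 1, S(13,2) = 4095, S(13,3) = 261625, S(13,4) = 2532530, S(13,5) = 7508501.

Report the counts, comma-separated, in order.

2375101, 42355950, 210766920

[14] T[14,2]:2*4095+1=8191 · T[14,3]:3*261625+4095=788970 · T[14,4]:4*2532530+261625=10391745 · T[14,5]:5*7508501+2532530=40075035
[15] T[15,3]:3*788970+8191=2375101 · T[15,4]:4*10391745+788970=42355950 · T[15,5]:5*40075035+10391745=210766920
Read S(15,3) = 2375101, S(15,4) = 42355950, S(15,5) = 210766920.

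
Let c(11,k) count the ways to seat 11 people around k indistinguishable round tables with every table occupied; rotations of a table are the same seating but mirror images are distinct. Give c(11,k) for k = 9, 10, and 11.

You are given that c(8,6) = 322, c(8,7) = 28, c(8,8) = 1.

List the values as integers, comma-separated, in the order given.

i=9: T(9,7)=322+8·28=546 | T(9,8)=28+8·1=36 | T(9,9)=1+8·0=1
i=10: T(10,8)=546+9·36=870 | T(10,9)=36+9·1=45 | T(10,10)=1+9·0=1
i=11: T(11,9)=870+10·45=1320 | T(11,10)=45+10·1=55 | T(11,11)=1+10·0=1
Read c(11,9) = 1320, c(11,10) = 55, c(11,11) = 1.

1320, 55, 1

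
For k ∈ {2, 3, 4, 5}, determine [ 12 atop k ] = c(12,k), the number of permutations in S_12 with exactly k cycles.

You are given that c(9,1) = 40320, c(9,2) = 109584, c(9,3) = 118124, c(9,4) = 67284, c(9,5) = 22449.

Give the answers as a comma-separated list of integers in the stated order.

row 10: T[10][1]=9·40320+0=362880  T[10][2]=9·109584+40320=1026576  T[10][3]=9·118124+109584=1172700  T[10][4]=9·67284+118124=723680  T[10][5]=9·22449+67284=269325
row 11: T[11][1]=10·362880+0=3628800  T[11][2]=10·1026576+362880=10628640  T[11][3]=10·1172700+1026576=12753576  T[11][4]=10·723680+1172700=8409500  T[11][5]=10·269325+723680=3416930
row 12: T[12][2]=11·10628640+3628800=120543840  T[12][3]=11·12753576+10628640=150917976  T[12][4]=11·8409500+12753576=105258076  T[12][5]=11·3416930+8409500=45995730
Read c(12,2) = 120543840, c(12,3) = 150917976, c(12,4) = 105258076, c(12,5) = 45995730.

120543840, 150917976, 105258076, 45995730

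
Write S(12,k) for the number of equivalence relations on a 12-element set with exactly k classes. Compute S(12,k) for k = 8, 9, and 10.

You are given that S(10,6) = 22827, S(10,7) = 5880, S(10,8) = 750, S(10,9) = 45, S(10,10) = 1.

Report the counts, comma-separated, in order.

i=11: T(11,7)=22827+7·5880=63987 | T(11,8)=5880+8·750=11880 | T(11,9)=750+9·45=1155 | T(11,10)=45+10·1=55
i=12: T(12,8)=63987+8·11880=159027 | T(12,9)=11880+9·1155=22275 | T(12,10)=1155+10·55=1705
Read S(12,8) = 159027, S(12,9) = 22275, S(12,10) = 1705.

159027, 22275, 1705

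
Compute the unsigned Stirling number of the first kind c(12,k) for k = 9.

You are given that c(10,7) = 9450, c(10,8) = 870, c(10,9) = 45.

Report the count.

row 11: T[11][8]=10·870+9450=18150  T[11][9]=10·45+870=1320
row 12: T[12][9]=11·1320+18150=32670
Read c(12,9) = 32670.

32670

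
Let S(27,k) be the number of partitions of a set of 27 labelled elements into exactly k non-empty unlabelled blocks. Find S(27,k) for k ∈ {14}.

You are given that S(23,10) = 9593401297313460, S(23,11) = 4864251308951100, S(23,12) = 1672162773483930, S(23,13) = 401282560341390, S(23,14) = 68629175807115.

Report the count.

8541149231801585700

i=24: T(24,11)=9593401297313460+11·4864251308951100=63100165695775560 | T(24,12)=4864251308951100+12·1672162773483930=24930204590758260 | T(24,13)=1672162773483930+13·401282560341390=6888836057922000 | T(24,14)=401282560341390+14·68629175807115=1362091021641000
i=25: T(25,12)=63100165695775560+12·24930204590758260=362262620784874680 | T(25,13)=24930204590758260+13·6888836057922000=114485073343744260 | T(25,14)=6888836057922000+14·1362091021641000=25958110360896000
i=26: T(26,13)=362262620784874680+13·114485073343744260=1850568574253550060 | T(26,14)=114485073343744260+14·25958110360896000=477898618396288260
i=27: T(27,14)=1850568574253550060+14·477898618396288260=8541149231801585700
Read S(27,14) = 8541149231801585700.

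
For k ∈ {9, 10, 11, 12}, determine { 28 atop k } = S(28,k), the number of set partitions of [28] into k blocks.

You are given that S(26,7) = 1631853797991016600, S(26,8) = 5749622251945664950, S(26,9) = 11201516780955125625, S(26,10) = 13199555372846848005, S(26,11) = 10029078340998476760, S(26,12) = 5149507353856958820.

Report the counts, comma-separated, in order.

1006698291338432496375, 1538533978374777852325, 1501910658871554621690, 985397416171213883565

i=27: T(27,8)=1631853797991016600+8·5749622251945664950=47628831813556336200 | T(27,9)=5749622251945664950+9·11201516780955125625=106563273280541795575 | T(27,10)=11201516780955125625+10·13199555372846848005=143197070509423605675 | T(27,11)=13199555372846848005+11·10029078340998476760=123519417123830092365 | T(27,12)=10029078340998476760+12·5149507353856958820=71823166587281982600
i=28: T(28,9)=47628831813556336200+9·106563273280541795575=1006698291338432496375 | T(28,10)=106563273280541795575+10·143197070509423605675=1538533978374777852325 | T(28,11)=143197070509423605675+11·123519417123830092365=1501910658871554621690 | T(28,12)=123519417123830092365+12·71823166587281982600=985397416171213883565
Read S(28,9) = 1006698291338432496375, S(28,10) = 1538533978374777852325, S(28,11) = 1501910658871554621690, S(28,12) = 985397416171213883565.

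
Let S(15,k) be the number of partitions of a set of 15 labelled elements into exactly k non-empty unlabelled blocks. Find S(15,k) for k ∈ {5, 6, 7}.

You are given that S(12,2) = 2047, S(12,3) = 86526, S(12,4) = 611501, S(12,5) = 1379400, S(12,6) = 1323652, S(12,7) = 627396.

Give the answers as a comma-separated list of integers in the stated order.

@13  (13,3):86526·3+2047→261625, (13,4):611501·4+86526→2532530, (13,5):1379400·5+611501→7508501, (13,6):1323652·6+1379400→9321312, (13,7):627396·7+1323652→5715424
@14  (14,4):2532530·4+261625→10391745, (14,5):7508501·5+2532530→40075035, (14,6):9321312·6+7508501→63436373, (14,7):5715424·7+9321312→49329280
@15  (15,5):40075035·5+10391745→210766920, (15,6):63436373·6+40075035→420693273, (15,7):49329280·7+63436373→408741333
Read S(15,5) = 210766920, S(15,6) = 420693273, S(15,7) = 408741333.

210766920, 420693273, 408741333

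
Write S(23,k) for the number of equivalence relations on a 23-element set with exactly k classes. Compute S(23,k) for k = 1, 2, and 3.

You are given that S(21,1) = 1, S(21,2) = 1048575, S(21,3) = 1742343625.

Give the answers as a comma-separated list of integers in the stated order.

r22: T_22,1=1×1+0=1; T_22,2=2×1048575+1=2097151; T_22,3=3×1742343625+1048575=5228079450
r23: T_23,1=1×1+0=1; T_23,2=2×2097151+1=4194303; T_23,3=3×5228079450+2097151=15686335501
Read S(23,1) = 1, S(23,2) = 4194303, S(23,3) = 15686335501.

1, 4194303, 15686335501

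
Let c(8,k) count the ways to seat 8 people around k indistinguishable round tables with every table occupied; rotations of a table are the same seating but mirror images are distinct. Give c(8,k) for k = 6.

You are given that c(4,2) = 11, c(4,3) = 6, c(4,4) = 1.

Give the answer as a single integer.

322

[5] T[5,3]:4*6+11=35 · T[5,4]:4*1+6=10 · T[5,5]:4*0+1=1
[6] T[6,4]:5*10+35=85 · T[6,5]:5*1+10=15 · T[6,6]:5*0+1=1
[7] T[7,5]:6*15+85=175 · T[7,6]:6*1+15=21
[8] T[8,6]:7*21+175=322
Read c(8,6) = 322.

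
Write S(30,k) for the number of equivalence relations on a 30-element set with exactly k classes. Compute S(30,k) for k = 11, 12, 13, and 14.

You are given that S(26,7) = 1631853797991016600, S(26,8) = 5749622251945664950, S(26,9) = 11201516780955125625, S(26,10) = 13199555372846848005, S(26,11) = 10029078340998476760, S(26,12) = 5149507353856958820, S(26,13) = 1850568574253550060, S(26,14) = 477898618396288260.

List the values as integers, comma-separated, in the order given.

215047101560666876619690, 177979707061075333384555, 102442517922081938561415, 42337710060168129525765

row 27: T[27][8]=8·5749622251945664950+1631853797991016600=47628831813556336200  T[27][9]=9·11201516780955125625+5749622251945664950=106563273280541795575  T[27][10]=10·13199555372846848005+11201516780955125625=143197070509423605675  T[27][11]=11·10029078340998476760+13199555372846848005=123519417123830092365  T[27][12]=12·5149507353856958820+10029078340998476760=71823166587281982600  T[27][13]=13·1850568574253550060+5149507353856958820=29206898819153109600  T[27][14]=14·477898618396288260+1850568574253550060=8541149231801585700
row 28: T[28][9]=9·106563273280541795575+47628831813556336200=1006698291338432496375  T[28][10]=10·143197070509423605675+106563273280541795575=1538533978374777852325  T[28][11]=11·123519417123830092365+143197070509423605675=1501910658871554621690  T[28][12]=12·71823166587281982600+123519417123830092365=985397416171213883565  T[28][13]=13·29206898819153109600+71823166587281982600=451512851236272407400  T[28][14]=14·8541149231801585700+29206898819153109600=148782988064375309400
row 29: T[29][10]=10·1538533978374777852325+1006698291338432496375=16392038075086211019625  T[29][11]=11·1501910658871554621690+1538533978374777852325=18059551225961878690915  T[29][12]=12·985397416171213883565+1501910658871554621690=13326679652926121224470  T[29][13]=13·451512851236272407400+985397416171213883565=6855064482242755179765  T[29][14]=14·148782988064375309400+451512851236272407400=2534474684137526739000
row 30: T[30][11]=11·18059551225961878690915+16392038075086211019625=215047101560666876619690  T[30][12]=12·13326679652926121224470+18059551225961878690915=177979707061075333384555  T[30][13]=13·6855064482242755179765+13326679652926121224470=102442517922081938561415  T[30][14]=14·2534474684137526739000+6855064482242755179765=42337710060168129525765
Read S(30,11) = 215047101560666876619690, S(30,12) = 177979707061075333384555, S(30,13) = 102442517922081938561415, S(30,14) = 42337710060168129525765.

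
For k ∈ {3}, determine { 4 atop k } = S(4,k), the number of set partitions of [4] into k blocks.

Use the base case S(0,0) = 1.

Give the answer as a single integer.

i=1: T(1,1)=1+1·0=1
i=2: T(2,1)=0+1·1=1 | T(2,2)=1+2·0=1
i=3: T(3,2)=1+2·1=3 | T(3,3)=1+3·0=1
i=4: T(4,3)=3+3·1=6
Read S(4,3) = 6.

6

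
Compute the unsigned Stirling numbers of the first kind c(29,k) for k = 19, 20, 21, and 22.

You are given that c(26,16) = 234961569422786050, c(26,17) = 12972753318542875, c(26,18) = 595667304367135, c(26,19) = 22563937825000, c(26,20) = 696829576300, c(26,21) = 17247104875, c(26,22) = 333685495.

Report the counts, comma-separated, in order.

@27  (27,17):12972753318542875·26+234961569422786050→572253155704900800, (27,18):595667304367135·26+12972753318542875→28460103232088385, (27,19):22563937825000·26+595667304367135→1182329687817135, (27,20):696829576300·26+22563937825000→40681506808800, (27,21):17247104875·26+696829576300→1145254303050, (27,22):333685495·26+17247104875→25922927745
@28  (28,18):28460103232088385·27+572253155704900800→1340675942971287195, (28,19):1182329687817135·27+28460103232088385→60383004803151030, (28,20):40681506808800·27+1182329687817135→2280730371654735, (28,21):1145254303050·27+40681506808800→71603372991150, (28,22):25922927745·27+1145254303050→1845173352165
@29  (29,19):60383004803151030·28+1340675942971287195→3031400077459516035, (29,20):2280730371654735·28+60383004803151030→124243455209483610, (29,21):71603372991150·28+2280730371654735→4285624815406935, (29,22):1845173352165·28+71603372991150→123268226851770
Read c(29,19) = 3031400077459516035, c(29,20) = 124243455209483610, c(29,21) = 4285624815406935, c(29,22) = 123268226851770.

3031400077459516035, 124243455209483610, 4285624815406935, 123268226851770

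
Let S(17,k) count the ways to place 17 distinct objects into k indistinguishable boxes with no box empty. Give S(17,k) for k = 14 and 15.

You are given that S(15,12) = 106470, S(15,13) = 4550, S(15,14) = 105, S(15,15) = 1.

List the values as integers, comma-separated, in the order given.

r16: T_16,13=13×4550+106470=165620; T_16,14=14×105+4550=6020; T_16,15=15×1+105=120
r17: T_17,14=14×6020+165620=249900; T_17,15=15×120+6020=7820
Read S(17,14) = 249900, S(17,15) = 7820.

249900, 7820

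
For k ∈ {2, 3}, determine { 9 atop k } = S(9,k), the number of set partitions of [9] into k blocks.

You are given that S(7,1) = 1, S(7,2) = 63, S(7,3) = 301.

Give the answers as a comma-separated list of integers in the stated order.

255, 3025

row 8: T[8][1]=1·1+0=1  T[8][2]=2·63+1=127  T[8][3]=3·301+63=966
row 9: T[9][2]=2·127+1=255  T[9][3]=3·966+127=3025
Read S(9,2) = 255, S(9,3) = 3025.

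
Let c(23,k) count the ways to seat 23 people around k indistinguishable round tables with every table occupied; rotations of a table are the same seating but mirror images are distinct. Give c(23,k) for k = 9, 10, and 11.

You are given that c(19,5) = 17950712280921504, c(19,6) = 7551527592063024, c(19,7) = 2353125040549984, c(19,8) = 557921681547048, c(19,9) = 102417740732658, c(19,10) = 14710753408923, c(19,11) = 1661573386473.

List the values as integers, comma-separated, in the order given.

43714229649594412832, 7707401101297361068, 1103230881185949736

r20: T_20,6=19×7551527592063024+17950712280921504=161429736530118960; T_20,7=19×2353125040549984+7551527592063024=52260903362512720; T_20,8=19×557921681547048+2353125040549984=12953636989943896; T_20,9=19×102417740732658+557921681547048=2503858755467550; T_20,10=19×14710753408923+102417740732658=381922055502195; T_20,11=19×1661573386473+14710753408923=46280647751910
r21: T_21,7=20×52260903362512720+161429736530118960=1206647803780373360; T_21,8=20×12953636989943896+52260903362512720=311333643161390640; T_21,9=20×2503858755467550+12953636989943896=63030812099294896; T_21,10=20×381922055502195+2503858755467550=10142299865511450; T_21,11=20×46280647751910+381922055502195=1307535010540395
r22: T_22,8=21×311333643161390640+1206647803780373360=7744654310169576800; T_22,9=21×63030812099294896+311333643161390640=1634980697246583456; T_22,10=21×10142299865511450+63030812099294896=276019109275035346; T_22,11=21×1307535010540395+10142299865511450=37600535086859745
r23: T_23,9=22×1634980697246583456+7744654310169576800=43714229649594412832; T_23,10=22×276019109275035346+1634980697246583456=7707401101297361068; T_23,11=22×37600535086859745+276019109275035346=1103230881185949736
Read c(23,9) = 43714229649594412832, c(23,10) = 7707401101297361068, c(23,11) = 1103230881185949736.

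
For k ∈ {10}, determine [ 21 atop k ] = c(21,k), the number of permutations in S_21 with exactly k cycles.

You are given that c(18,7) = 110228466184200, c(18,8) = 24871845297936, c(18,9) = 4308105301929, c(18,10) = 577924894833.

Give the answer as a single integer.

[19] T[19,8]:18*24871845297936+110228466184200=557921681547048 · T[19,9]:18*4308105301929+24871845297936=102417740732658 · T[19,10]:18*577924894833+4308105301929=14710753408923
[20] T[20,9]:19*102417740732658+557921681547048=2503858755467550 · T[20,10]:19*14710753408923+102417740732658=381922055502195
[21] T[21,10]:20*381922055502195+2503858755467550=10142299865511450
Read c(21,10) = 10142299865511450.

10142299865511450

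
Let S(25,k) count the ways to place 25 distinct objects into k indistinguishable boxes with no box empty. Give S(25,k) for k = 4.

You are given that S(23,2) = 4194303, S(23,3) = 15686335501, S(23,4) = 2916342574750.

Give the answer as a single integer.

46771289738810

i=24: T(24,3)=4194303+3·15686335501=47063200806 | T(24,4)=15686335501+4·2916342574750=11681056634501
i=25: T(25,4)=47063200806+4·11681056634501=46771289738810
Read S(25,4) = 46771289738810.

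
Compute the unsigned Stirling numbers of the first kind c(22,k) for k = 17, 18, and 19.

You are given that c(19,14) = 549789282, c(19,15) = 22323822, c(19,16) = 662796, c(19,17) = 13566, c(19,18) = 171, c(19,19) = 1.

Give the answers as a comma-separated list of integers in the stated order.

2792167686, 79721796, 1689765

i=20: T(20,15)=549789282+19·22323822=973941900 | T(20,16)=22323822+19·662796=34916946 | T(20,17)=662796+19·13566=920550 | T(20,18)=13566+19·171=16815 | T(20,19)=171+19·1=190
i=21: T(21,16)=973941900+20·34916946=1672280820 | T(21,17)=34916946+20·920550=53327946 | T(21,18)=920550+20·16815=1256850 | T(21,19)=16815+20·190=20615
i=22: T(22,17)=1672280820+21·53327946=2792167686 | T(22,18)=53327946+21·1256850=79721796 | T(22,19)=1256850+21·20615=1689765
Read c(22,17) = 2792167686, c(22,18) = 79721796, c(22,19) = 1689765.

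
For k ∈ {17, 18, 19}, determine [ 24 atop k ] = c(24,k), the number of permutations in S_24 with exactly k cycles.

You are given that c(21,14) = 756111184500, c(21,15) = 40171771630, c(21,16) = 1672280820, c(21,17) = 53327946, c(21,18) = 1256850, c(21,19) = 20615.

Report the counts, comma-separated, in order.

6400590336096, 241276443496, 7234669596

i=22: T(22,15)=756111184500+21·40171771630=1599718388730 | T(22,16)=40171771630+21·1672280820=75289668850 | T(22,17)=1672280820+21·53327946=2792167686 | T(22,18)=53327946+21·1256850=79721796 | T(22,19)=1256850+21·20615=1689765
i=23: T(23,16)=1599718388730+22·75289668850=3256091103430 | T(23,17)=75289668850+22·2792167686=136717357942 | T(23,18)=2792167686+22·79721796=4546047198 | T(23,19)=79721796+22·1689765=116896626
i=24: T(24,17)=3256091103430+23·136717357942=6400590336096 | T(24,18)=136717357942+23·4546047198=241276443496 | T(24,19)=4546047198+23·116896626=7234669596
Read c(24,17) = 6400590336096, c(24,18) = 241276443496, c(24,19) = 7234669596.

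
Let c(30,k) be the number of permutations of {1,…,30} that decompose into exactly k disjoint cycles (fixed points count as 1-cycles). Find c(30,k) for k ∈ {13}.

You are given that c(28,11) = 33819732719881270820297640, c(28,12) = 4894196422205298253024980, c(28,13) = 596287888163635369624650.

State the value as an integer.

796974693974455191377937300

r29: T_29,12=28×4894196422205298253024980+33819732719881270820297640=170857232541629621904997080; T_29,13=28×596287888163635369624650+4894196422205298253024980=21590257290787088602515180
r30: T_30,13=29×21590257290787088602515180+170857232541629621904997080=796974693974455191377937300
Read c(30,13) = 796974693974455191377937300.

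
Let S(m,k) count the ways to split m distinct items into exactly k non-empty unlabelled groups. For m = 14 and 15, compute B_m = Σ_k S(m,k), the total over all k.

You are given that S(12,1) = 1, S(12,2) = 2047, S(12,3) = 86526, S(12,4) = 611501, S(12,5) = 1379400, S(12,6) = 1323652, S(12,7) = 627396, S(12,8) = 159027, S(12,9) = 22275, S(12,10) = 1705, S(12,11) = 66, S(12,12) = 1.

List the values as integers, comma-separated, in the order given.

190899322, 1382958545

i=13: T(13,1)=0+1·1=1 | T(13,2)=1+2·2047=4095 | T(13,3)=2047+3·86526=261625 | T(13,4)=86526+4·611501=2532530 | T(13,5)=611501+5·1379400=7508501 | T(13,6)=1379400+6·1323652=9321312 | T(13,7)=1323652+7·627396=5715424 | T(13,8)=627396+8·159027=1899612 | T(13,9)=159027+9·22275=359502 | T(13,10)=22275+10·1705=39325 | T(13,11)=1705+11·66=2431 | T(13,12)=66+12·1=78 | T(13,13)=1+13·0=1
i=14: T(14,1)=0+1·1=1 | T(14,2)=1+2·4095=8191 | T(14,3)=4095+3·261625=788970 | T(14,4)=261625+4·2532530=10391745 | T(14,5)=2532530+5·7508501=40075035 | T(14,6)=7508501+6·9321312=63436373 | T(14,7)=9321312+7·5715424=49329280 | T(14,8)=5715424+8·1899612=20912320 | T(14,9)=1899612+9·359502=5135130 | T(14,10)=359502+10·39325=752752 | T(14,11)=39325+11·2431=66066 | T(14,12)=2431+12·78=3367 | T(14,13)=78+13·1=91 | T(14,14)=1+14·0=1
i=15: T(15,1)=0+1·1=1 | T(15,2)=1+2·8191=16383 | T(15,3)=8191+3·788970=2375101 | T(15,4)=788970+4·10391745=42355950 | T(15,5)=10391745+5·40075035=210766920 | T(15,6)=40075035+6·63436373=420693273 | T(15,7)=63436373+7·49329280=408741333 | T(15,8)=49329280+8·20912320=216627840 | T(15,9)=20912320+9·5135130=67128490 | T(15,10)=5135130+10·752752=12662650 | T(15,11)=752752+11·66066=1479478 | T(15,12)=66066+12·3367=106470 | T(15,13)=3367+13·91=4550 | T(15,14)=91+14·1=105 | T(15,15)=1+15·0=1
B_14 = ΣS(14,k) = 1+8191+788970+10391745+40075035+63436373+49329280+20912320+5135130+752752+66066+3367+91+1 = 190899322
B_15 = ΣS(15,k) = 1+16383+2375101+42355950+210766920+420693273+408741333+216627840+67128490+12662650+1479478+106470+4550+105+1 = 1382958545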